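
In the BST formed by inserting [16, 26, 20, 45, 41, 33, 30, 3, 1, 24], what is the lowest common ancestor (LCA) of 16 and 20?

Tree insertion order: [16, 26, 20, 45, 41, 33, 30, 3, 1, 24]
Tree (level-order array): [16, 3, 26, 1, None, 20, 45, None, None, None, 24, 41, None, None, None, 33, None, 30]
In a BST, the LCA of p=16, q=20 is the first node v on the
root-to-leaf path with p <= v <= q (go left if both < v, right if both > v).
Walk from root:
  at 16: 16 <= 16 <= 20, this is the LCA
LCA = 16


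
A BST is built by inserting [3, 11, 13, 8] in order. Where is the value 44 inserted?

Starting tree (level order): [3, None, 11, 8, 13]
Insertion path: 3 -> 11 -> 13
Result: insert 44 as right child of 13
Final tree (level order): [3, None, 11, 8, 13, None, None, None, 44]


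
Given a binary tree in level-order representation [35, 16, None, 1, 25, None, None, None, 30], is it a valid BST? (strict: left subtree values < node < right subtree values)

Level-order array: [35, 16, None, 1, 25, None, None, None, 30]
Validate using subtree bounds (lo, hi): at each node, require lo < value < hi,
then recurse left with hi=value and right with lo=value.
Preorder trace (stopping at first violation):
  at node 35 with bounds (-inf, +inf): OK
  at node 16 with bounds (-inf, 35): OK
  at node 1 with bounds (-inf, 16): OK
  at node 25 with bounds (16, 35): OK
  at node 30 with bounds (25, 35): OK
No violation found at any node.
Result: Valid BST


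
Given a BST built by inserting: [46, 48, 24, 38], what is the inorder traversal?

Tree insertion order: [46, 48, 24, 38]
Tree (level-order array): [46, 24, 48, None, 38]
Inorder traversal: [24, 38, 46, 48]


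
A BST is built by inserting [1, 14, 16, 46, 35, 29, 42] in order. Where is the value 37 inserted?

Starting tree (level order): [1, None, 14, None, 16, None, 46, 35, None, 29, 42]
Insertion path: 1 -> 14 -> 16 -> 46 -> 35 -> 42
Result: insert 37 as left child of 42
Final tree (level order): [1, None, 14, None, 16, None, 46, 35, None, 29, 42, None, None, 37]


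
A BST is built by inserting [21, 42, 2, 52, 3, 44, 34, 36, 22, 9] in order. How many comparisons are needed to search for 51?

Search path for 51: 21 -> 42 -> 52 -> 44
Found: False
Comparisons: 4


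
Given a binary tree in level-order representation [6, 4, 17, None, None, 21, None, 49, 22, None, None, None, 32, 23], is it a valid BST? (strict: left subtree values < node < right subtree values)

Level-order array: [6, 4, 17, None, None, 21, None, 49, 22, None, None, None, 32, 23]
Validate using subtree bounds (lo, hi): at each node, require lo < value < hi,
then recurse left with hi=value and right with lo=value.
Preorder trace (stopping at first violation):
  at node 6 with bounds (-inf, +inf): OK
  at node 4 with bounds (-inf, 6): OK
  at node 17 with bounds (6, +inf): OK
  at node 21 with bounds (6, 17): VIOLATION
Node 21 violates its bound: not (6 < 21 < 17).
Result: Not a valid BST


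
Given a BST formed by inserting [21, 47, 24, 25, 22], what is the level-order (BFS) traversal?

Tree insertion order: [21, 47, 24, 25, 22]
Tree (level-order array): [21, None, 47, 24, None, 22, 25]
BFS from the root, enqueuing left then right child of each popped node:
  queue [21] -> pop 21, enqueue [47], visited so far: [21]
  queue [47] -> pop 47, enqueue [24], visited so far: [21, 47]
  queue [24] -> pop 24, enqueue [22, 25], visited so far: [21, 47, 24]
  queue [22, 25] -> pop 22, enqueue [none], visited so far: [21, 47, 24, 22]
  queue [25] -> pop 25, enqueue [none], visited so far: [21, 47, 24, 22, 25]
Result: [21, 47, 24, 22, 25]


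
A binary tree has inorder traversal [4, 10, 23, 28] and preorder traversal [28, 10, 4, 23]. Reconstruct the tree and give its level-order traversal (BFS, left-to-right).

Inorder:  [4, 10, 23, 28]
Preorder: [28, 10, 4, 23]
Algorithm: preorder visits root first, so consume preorder in order;
for each root, split the current inorder slice at that value into
left-subtree inorder and right-subtree inorder, then recurse.
Recursive splits:
  root=28; inorder splits into left=[4, 10, 23], right=[]
  root=10; inorder splits into left=[4], right=[23]
  root=4; inorder splits into left=[], right=[]
  root=23; inorder splits into left=[], right=[]
Reconstructed level-order: [28, 10, 4, 23]


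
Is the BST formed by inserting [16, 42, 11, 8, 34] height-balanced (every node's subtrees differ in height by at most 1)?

Tree (level-order array): [16, 11, 42, 8, None, 34]
Definition: a tree is height-balanced if, at every node, |h(left) - h(right)| <= 1 (empty subtree has height -1).
Bottom-up per-node check:
  node 8: h_left=-1, h_right=-1, diff=0 [OK], height=0
  node 11: h_left=0, h_right=-1, diff=1 [OK], height=1
  node 34: h_left=-1, h_right=-1, diff=0 [OK], height=0
  node 42: h_left=0, h_right=-1, diff=1 [OK], height=1
  node 16: h_left=1, h_right=1, diff=0 [OK], height=2
All nodes satisfy the balance condition.
Result: Balanced


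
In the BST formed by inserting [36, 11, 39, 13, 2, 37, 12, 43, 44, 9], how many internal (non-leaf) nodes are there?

Tree built from: [36, 11, 39, 13, 2, 37, 12, 43, 44, 9]
Tree (level-order array): [36, 11, 39, 2, 13, 37, 43, None, 9, 12, None, None, None, None, 44]
Rule: An internal node has at least one child.
Per-node child counts:
  node 36: 2 child(ren)
  node 11: 2 child(ren)
  node 2: 1 child(ren)
  node 9: 0 child(ren)
  node 13: 1 child(ren)
  node 12: 0 child(ren)
  node 39: 2 child(ren)
  node 37: 0 child(ren)
  node 43: 1 child(ren)
  node 44: 0 child(ren)
Matching nodes: [36, 11, 2, 13, 39, 43]
Count of internal (non-leaf) nodes: 6


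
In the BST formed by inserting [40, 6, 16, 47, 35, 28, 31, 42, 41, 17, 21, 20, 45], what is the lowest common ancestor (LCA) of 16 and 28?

Tree insertion order: [40, 6, 16, 47, 35, 28, 31, 42, 41, 17, 21, 20, 45]
Tree (level-order array): [40, 6, 47, None, 16, 42, None, None, 35, 41, 45, 28, None, None, None, None, None, 17, 31, None, 21, None, None, 20]
In a BST, the LCA of p=16, q=28 is the first node v on the
root-to-leaf path with p <= v <= q (go left if both < v, right if both > v).
Walk from root:
  at 40: both 16 and 28 < 40, go left
  at 6: both 16 and 28 > 6, go right
  at 16: 16 <= 16 <= 28, this is the LCA
LCA = 16


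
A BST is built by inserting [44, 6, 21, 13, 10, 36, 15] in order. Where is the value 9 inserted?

Starting tree (level order): [44, 6, None, None, 21, 13, 36, 10, 15]
Insertion path: 44 -> 6 -> 21 -> 13 -> 10
Result: insert 9 as left child of 10
Final tree (level order): [44, 6, None, None, 21, 13, 36, 10, 15, None, None, 9]


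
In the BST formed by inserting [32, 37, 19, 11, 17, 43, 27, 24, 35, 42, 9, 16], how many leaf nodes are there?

Tree built from: [32, 37, 19, 11, 17, 43, 27, 24, 35, 42, 9, 16]
Tree (level-order array): [32, 19, 37, 11, 27, 35, 43, 9, 17, 24, None, None, None, 42, None, None, None, 16]
Rule: A leaf has 0 children.
Per-node child counts:
  node 32: 2 child(ren)
  node 19: 2 child(ren)
  node 11: 2 child(ren)
  node 9: 0 child(ren)
  node 17: 1 child(ren)
  node 16: 0 child(ren)
  node 27: 1 child(ren)
  node 24: 0 child(ren)
  node 37: 2 child(ren)
  node 35: 0 child(ren)
  node 43: 1 child(ren)
  node 42: 0 child(ren)
Matching nodes: [9, 16, 24, 35, 42]
Count of leaf nodes: 5


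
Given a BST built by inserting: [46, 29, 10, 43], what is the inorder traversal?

Tree insertion order: [46, 29, 10, 43]
Tree (level-order array): [46, 29, None, 10, 43]
Inorder traversal: [10, 29, 43, 46]


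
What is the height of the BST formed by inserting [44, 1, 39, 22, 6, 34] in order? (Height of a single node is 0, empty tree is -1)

Insertion order: [44, 1, 39, 22, 6, 34]
Tree (level-order array): [44, 1, None, None, 39, 22, None, 6, 34]
Compute height bottom-up (empty subtree = -1):
  height(6) = 1 + max(-1, -1) = 0
  height(34) = 1 + max(-1, -1) = 0
  height(22) = 1 + max(0, 0) = 1
  height(39) = 1 + max(1, -1) = 2
  height(1) = 1 + max(-1, 2) = 3
  height(44) = 1 + max(3, -1) = 4
Height = 4


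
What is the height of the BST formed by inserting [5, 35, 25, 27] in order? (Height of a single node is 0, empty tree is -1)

Insertion order: [5, 35, 25, 27]
Tree (level-order array): [5, None, 35, 25, None, None, 27]
Compute height bottom-up (empty subtree = -1):
  height(27) = 1 + max(-1, -1) = 0
  height(25) = 1 + max(-1, 0) = 1
  height(35) = 1 + max(1, -1) = 2
  height(5) = 1 + max(-1, 2) = 3
Height = 3


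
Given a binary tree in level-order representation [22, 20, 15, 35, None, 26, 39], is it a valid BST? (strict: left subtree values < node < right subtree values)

Level-order array: [22, 20, 15, 35, None, 26, 39]
Validate using subtree bounds (lo, hi): at each node, require lo < value < hi,
then recurse left with hi=value and right with lo=value.
Preorder trace (stopping at first violation):
  at node 22 with bounds (-inf, +inf): OK
  at node 20 with bounds (-inf, 22): OK
  at node 35 with bounds (-inf, 20): VIOLATION
Node 35 violates its bound: not (-inf < 35 < 20).
Result: Not a valid BST


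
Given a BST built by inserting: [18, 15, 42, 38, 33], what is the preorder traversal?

Tree insertion order: [18, 15, 42, 38, 33]
Tree (level-order array): [18, 15, 42, None, None, 38, None, 33]
Preorder traversal: [18, 15, 42, 38, 33]


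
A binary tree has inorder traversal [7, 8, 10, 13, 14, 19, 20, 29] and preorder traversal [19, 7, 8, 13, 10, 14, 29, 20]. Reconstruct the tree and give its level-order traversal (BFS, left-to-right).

Inorder:  [7, 8, 10, 13, 14, 19, 20, 29]
Preorder: [19, 7, 8, 13, 10, 14, 29, 20]
Algorithm: preorder visits root first, so consume preorder in order;
for each root, split the current inorder slice at that value into
left-subtree inorder and right-subtree inorder, then recurse.
Recursive splits:
  root=19; inorder splits into left=[7, 8, 10, 13, 14], right=[20, 29]
  root=7; inorder splits into left=[], right=[8, 10, 13, 14]
  root=8; inorder splits into left=[], right=[10, 13, 14]
  root=13; inorder splits into left=[10], right=[14]
  root=10; inorder splits into left=[], right=[]
  root=14; inorder splits into left=[], right=[]
  root=29; inorder splits into left=[20], right=[]
  root=20; inorder splits into left=[], right=[]
Reconstructed level-order: [19, 7, 29, 8, 20, 13, 10, 14]


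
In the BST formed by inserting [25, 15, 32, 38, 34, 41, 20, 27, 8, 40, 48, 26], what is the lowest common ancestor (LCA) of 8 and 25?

Tree insertion order: [25, 15, 32, 38, 34, 41, 20, 27, 8, 40, 48, 26]
Tree (level-order array): [25, 15, 32, 8, 20, 27, 38, None, None, None, None, 26, None, 34, 41, None, None, None, None, 40, 48]
In a BST, the LCA of p=8, q=25 is the first node v on the
root-to-leaf path with p <= v <= q (go left if both < v, right if both > v).
Walk from root:
  at 25: 8 <= 25 <= 25, this is the LCA
LCA = 25


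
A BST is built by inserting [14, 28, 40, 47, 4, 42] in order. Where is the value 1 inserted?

Starting tree (level order): [14, 4, 28, None, None, None, 40, None, 47, 42]
Insertion path: 14 -> 4
Result: insert 1 as left child of 4
Final tree (level order): [14, 4, 28, 1, None, None, 40, None, None, None, 47, 42]


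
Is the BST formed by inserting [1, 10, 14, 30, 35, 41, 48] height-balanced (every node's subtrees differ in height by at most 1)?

Tree (level-order array): [1, None, 10, None, 14, None, 30, None, 35, None, 41, None, 48]
Definition: a tree is height-balanced if, at every node, |h(left) - h(right)| <= 1 (empty subtree has height -1).
Bottom-up per-node check:
  node 48: h_left=-1, h_right=-1, diff=0 [OK], height=0
  node 41: h_left=-1, h_right=0, diff=1 [OK], height=1
  node 35: h_left=-1, h_right=1, diff=2 [FAIL (|-1-1|=2 > 1)], height=2
  node 30: h_left=-1, h_right=2, diff=3 [FAIL (|-1-2|=3 > 1)], height=3
  node 14: h_left=-1, h_right=3, diff=4 [FAIL (|-1-3|=4 > 1)], height=4
  node 10: h_left=-1, h_right=4, diff=5 [FAIL (|-1-4|=5 > 1)], height=5
  node 1: h_left=-1, h_right=5, diff=6 [FAIL (|-1-5|=6 > 1)], height=6
Node 35 violates the condition: |-1 - 1| = 2 > 1.
Result: Not balanced


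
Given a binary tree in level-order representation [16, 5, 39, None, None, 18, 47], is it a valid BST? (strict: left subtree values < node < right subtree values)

Level-order array: [16, 5, 39, None, None, 18, 47]
Validate using subtree bounds (lo, hi): at each node, require lo < value < hi,
then recurse left with hi=value and right with lo=value.
Preorder trace (stopping at first violation):
  at node 16 with bounds (-inf, +inf): OK
  at node 5 with bounds (-inf, 16): OK
  at node 39 with bounds (16, +inf): OK
  at node 18 with bounds (16, 39): OK
  at node 47 with bounds (39, +inf): OK
No violation found at any node.
Result: Valid BST


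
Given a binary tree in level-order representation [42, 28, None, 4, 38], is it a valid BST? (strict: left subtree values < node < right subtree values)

Level-order array: [42, 28, None, 4, 38]
Validate using subtree bounds (lo, hi): at each node, require lo < value < hi,
then recurse left with hi=value and right with lo=value.
Preorder trace (stopping at first violation):
  at node 42 with bounds (-inf, +inf): OK
  at node 28 with bounds (-inf, 42): OK
  at node 4 with bounds (-inf, 28): OK
  at node 38 with bounds (28, 42): OK
No violation found at any node.
Result: Valid BST


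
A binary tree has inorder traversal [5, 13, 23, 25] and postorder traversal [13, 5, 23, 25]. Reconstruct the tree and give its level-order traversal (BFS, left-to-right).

Inorder:   [5, 13, 23, 25]
Postorder: [13, 5, 23, 25]
Algorithm: postorder visits root last, so walk postorder right-to-left;
each value is the root of the current inorder slice — split it at that
value, recurse on the right subtree first, then the left.
Recursive splits:
  root=25; inorder splits into left=[5, 13, 23], right=[]
  root=23; inorder splits into left=[5, 13], right=[]
  root=5; inorder splits into left=[], right=[13]
  root=13; inorder splits into left=[], right=[]
Reconstructed level-order: [25, 23, 5, 13]


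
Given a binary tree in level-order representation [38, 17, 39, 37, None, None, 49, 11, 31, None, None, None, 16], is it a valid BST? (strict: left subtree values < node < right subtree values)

Level-order array: [38, 17, 39, 37, None, None, 49, 11, 31, None, None, None, 16]
Validate using subtree bounds (lo, hi): at each node, require lo < value < hi,
then recurse left with hi=value and right with lo=value.
Preorder trace (stopping at first violation):
  at node 38 with bounds (-inf, +inf): OK
  at node 17 with bounds (-inf, 38): OK
  at node 37 with bounds (-inf, 17): VIOLATION
Node 37 violates its bound: not (-inf < 37 < 17).
Result: Not a valid BST


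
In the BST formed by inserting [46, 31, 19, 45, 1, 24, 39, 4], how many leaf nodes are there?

Tree built from: [46, 31, 19, 45, 1, 24, 39, 4]
Tree (level-order array): [46, 31, None, 19, 45, 1, 24, 39, None, None, 4]
Rule: A leaf has 0 children.
Per-node child counts:
  node 46: 1 child(ren)
  node 31: 2 child(ren)
  node 19: 2 child(ren)
  node 1: 1 child(ren)
  node 4: 0 child(ren)
  node 24: 0 child(ren)
  node 45: 1 child(ren)
  node 39: 0 child(ren)
Matching nodes: [4, 24, 39]
Count of leaf nodes: 3


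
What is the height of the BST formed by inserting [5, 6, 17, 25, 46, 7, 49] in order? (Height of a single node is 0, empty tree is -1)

Insertion order: [5, 6, 17, 25, 46, 7, 49]
Tree (level-order array): [5, None, 6, None, 17, 7, 25, None, None, None, 46, None, 49]
Compute height bottom-up (empty subtree = -1):
  height(7) = 1 + max(-1, -1) = 0
  height(49) = 1 + max(-1, -1) = 0
  height(46) = 1 + max(-1, 0) = 1
  height(25) = 1 + max(-1, 1) = 2
  height(17) = 1 + max(0, 2) = 3
  height(6) = 1 + max(-1, 3) = 4
  height(5) = 1 + max(-1, 4) = 5
Height = 5


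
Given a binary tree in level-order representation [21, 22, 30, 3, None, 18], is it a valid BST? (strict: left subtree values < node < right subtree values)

Level-order array: [21, 22, 30, 3, None, 18]
Validate using subtree bounds (lo, hi): at each node, require lo < value < hi,
then recurse left with hi=value and right with lo=value.
Preorder trace (stopping at first violation):
  at node 21 with bounds (-inf, +inf): OK
  at node 22 with bounds (-inf, 21): VIOLATION
Node 22 violates its bound: not (-inf < 22 < 21).
Result: Not a valid BST


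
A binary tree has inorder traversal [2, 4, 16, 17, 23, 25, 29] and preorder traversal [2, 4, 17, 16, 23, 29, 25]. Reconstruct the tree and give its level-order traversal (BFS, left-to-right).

Inorder:  [2, 4, 16, 17, 23, 25, 29]
Preorder: [2, 4, 17, 16, 23, 29, 25]
Algorithm: preorder visits root first, so consume preorder in order;
for each root, split the current inorder slice at that value into
left-subtree inorder and right-subtree inorder, then recurse.
Recursive splits:
  root=2; inorder splits into left=[], right=[4, 16, 17, 23, 25, 29]
  root=4; inorder splits into left=[], right=[16, 17, 23, 25, 29]
  root=17; inorder splits into left=[16], right=[23, 25, 29]
  root=16; inorder splits into left=[], right=[]
  root=23; inorder splits into left=[], right=[25, 29]
  root=29; inorder splits into left=[25], right=[]
  root=25; inorder splits into left=[], right=[]
Reconstructed level-order: [2, 4, 17, 16, 23, 29, 25]


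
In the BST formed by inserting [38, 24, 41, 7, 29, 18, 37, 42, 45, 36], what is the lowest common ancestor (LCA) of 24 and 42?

Tree insertion order: [38, 24, 41, 7, 29, 18, 37, 42, 45, 36]
Tree (level-order array): [38, 24, 41, 7, 29, None, 42, None, 18, None, 37, None, 45, None, None, 36]
In a BST, the LCA of p=24, q=42 is the first node v on the
root-to-leaf path with p <= v <= q (go left if both < v, right if both > v).
Walk from root:
  at 38: 24 <= 38 <= 42, this is the LCA
LCA = 38


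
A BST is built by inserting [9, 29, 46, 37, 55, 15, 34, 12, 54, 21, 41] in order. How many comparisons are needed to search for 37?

Search path for 37: 9 -> 29 -> 46 -> 37
Found: True
Comparisons: 4


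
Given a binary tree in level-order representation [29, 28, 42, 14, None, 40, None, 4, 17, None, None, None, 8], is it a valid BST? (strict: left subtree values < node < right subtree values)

Level-order array: [29, 28, 42, 14, None, 40, None, 4, 17, None, None, None, 8]
Validate using subtree bounds (lo, hi): at each node, require lo < value < hi,
then recurse left with hi=value and right with lo=value.
Preorder trace (stopping at first violation):
  at node 29 with bounds (-inf, +inf): OK
  at node 28 with bounds (-inf, 29): OK
  at node 14 with bounds (-inf, 28): OK
  at node 4 with bounds (-inf, 14): OK
  at node 8 with bounds (4, 14): OK
  at node 17 with bounds (14, 28): OK
  at node 42 with bounds (29, +inf): OK
  at node 40 with bounds (29, 42): OK
No violation found at any node.
Result: Valid BST


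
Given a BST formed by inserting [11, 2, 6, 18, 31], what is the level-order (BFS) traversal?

Tree insertion order: [11, 2, 6, 18, 31]
Tree (level-order array): [11, 2, 18, None, 6, None, 31]
BFS from the root, enqueuing left then right child of each popped node:
  queue [11] -> pop 11, enqueue [2, 18], visited so far: [11]
  queue [2, 18] -> pop 2, enqueue [6], visited so far: [11, 2]
  queue [18, 6] -> pop 18, enqueue [31], visited so far: [11, 2, 18]
  queue [6, 31] -> pop 6, enqueue [none], visited so far: [11, 2, 18, 6]
  queue [31] -> pop 31, enqueue [none], visited so far: [11, 2, 18, 6, 31]
Result: [11, 2, 18, 6, 31]


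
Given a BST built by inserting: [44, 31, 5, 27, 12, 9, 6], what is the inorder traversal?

Tree insertion order: [44, 31, 5, 27, 12, 9, 6]
Tree (level-order array): [44, 31, None, 5, None, None, 27, 12, None, 9, None, 6]
Inorder traversal: [5, 6, 9, 12, 27, 31, 44]


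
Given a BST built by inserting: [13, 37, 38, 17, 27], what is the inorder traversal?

Tree insertion order: [13, 37, 38, 17, 27]
Tree (level-order array): [13, None, 37, 17, 38, None, 27]
Inorder traversal: [13, 17, 27, 37, 38]


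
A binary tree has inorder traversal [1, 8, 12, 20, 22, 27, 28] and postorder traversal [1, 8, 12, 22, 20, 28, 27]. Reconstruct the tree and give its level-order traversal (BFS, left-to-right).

Inorder:   [1, 8, 12, 20, 22, 27, 28]
Postorder: [1, 8, 12, 22, 20, 28, 27]
Algorithm: postorder visits root last, so walk postorder right-to-left;
each value is the root of the current inorder slice — split it at that
value, recurse on the right subtree first, then the left.
Recursive splits:
  root=27; inorder splits into left=[1, 8, 12, 20, 22], right=[28]
  root=28; inorder splits into left=[], right=[]
  root=20; inorder splits into left=[1, 8, 12], right=[22]
  root=22; inorder splits into left=[], right=[]
  root=12; inorder splits into left=[1, 8], right=[]
  root=8; inorder splits into left=[1], right=[]
  root=1; inorder splits into left=[], right=[]
Reconstructed level-order: [27, 20, 28, 12, 22, 8, 1]


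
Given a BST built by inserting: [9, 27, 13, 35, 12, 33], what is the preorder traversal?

Tree insertion order: [9, 27, 13, 35, 12, 33]
Tree (level-order array): [9, None, 27, 13, 35, 12, None, 33]
Preorder traversal: [9, 27, 13, 12, 35, 33]


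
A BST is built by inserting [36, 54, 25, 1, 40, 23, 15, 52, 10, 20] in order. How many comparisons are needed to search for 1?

Search path for 1: 36 -> 25 -> 1
Found: True
Comparisons: 3


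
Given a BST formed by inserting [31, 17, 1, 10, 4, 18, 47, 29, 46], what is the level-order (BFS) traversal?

Tree insertion order: [31, 17, 1, 10, 4, 18, 47, 29, 46]
Tree (level-order array): [31, 17, 47, 1, 18, 46, None, None, 10, None, 29, None, None, 4]
BFS from the root, enqueuing left then right child of each popped node:
  queue [31] -> pop 31, enqueue [17, 47], visited so far: [31]
  queue [17, 47] -> pop 17, enqueue [1, 18], visited so far: [31, 17]
  queue [47, 1, 18] -> pop 47, enqueue [46], visited so far: [31, 17, 47]
  queue [1, 18, 46] -> pop 1, enqueue [10], visited so far: [31, 17, 47, 1]
  queue [18, 46, 10] -> pop 18, enqueue [29], visited so far: [31, 17, 47, 1, 18]
  queue [46, 10, 29] -> pop 46, enqueue [none], visited so far: [31, 17, 47, 1, 18, 46]
  queue [10, 29] -> pop 10, enqueue [4], visited so far: [31, 17, 47, 1, 18, 46, 10]
  queue [29, 4] -> pop 29, enqueue [none], visited so far: [31, 17, 47, 1, 18, 46, 10, 29]
  queue [4] -> pop 4, enqueue [none], visited so far: [31, 17, 47, 1, 18, 46, 10, 29, 4]
Result: [31, 17, 47, 1, 18, 46, 10, 29, 4]


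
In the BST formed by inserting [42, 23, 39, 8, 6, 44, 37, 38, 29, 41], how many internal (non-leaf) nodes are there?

Tree built from: [42, 23, 39, 8, 6, 44, 37, 38, 29, 41]
Tree (level-order array): [42, 23, 44, 8, 39, None, None, 6, None, 37, 41, None, None, 29, 38]
Rule: An internal node has at least one child.
Per-node child counts:
  node 42: 2 child(ren)
  node 23: 2 child(ren)
  node 8: 1 child(ren)
  node 6: 0 child(ren)
  node 39: 2 child(ren)
  node 37: 2 child(ren)
  node 29: 0 child(ren)
  node 38: 0 child(ren)
  node 41: 0 child(ren)
  node 44: 0 child(ren)
Matching nodes: [42, 23, 8, 39, 37]
Count of internal (non-leaf) nodes: 5


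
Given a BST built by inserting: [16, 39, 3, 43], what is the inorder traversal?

Tree insertion order: [16, 39, 3, 43]
Tree (level-order array): [16, 3, 39, None, None, None, 43]
Inorder traversal: [3, 16, 39, 43]


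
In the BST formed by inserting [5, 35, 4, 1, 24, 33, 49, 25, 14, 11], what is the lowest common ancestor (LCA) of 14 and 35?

Tree insertion order: [5, 35, 4, 1, 24, 33, 49, 25, 14, 11]
Tree (level-order array): [5, 4, 35, 1, None, 24, 49, None, None, 14, 33, None, None, 11, None, 25]
In a BST, the LCA of p=14, q=35 is the first node v on the
root-to-leaf path with p <= v <= q (go left if both < v, right if both > v).
Walk from root:
  at 5: both 14 and 35 > 5, go right
  at 35: 14 <= 35 <= 35, this is the LCA
LCA = 35


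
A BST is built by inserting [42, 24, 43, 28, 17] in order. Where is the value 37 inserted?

Starting tree (level order): [42, 24, 43, 17, 28]
Insertion path: 42 -> 24 -> 28
Result: insert 37 as right child of 28
Final tree (level order): [42, 24, 43, 17, 28, None, None, None, None, None, 37]


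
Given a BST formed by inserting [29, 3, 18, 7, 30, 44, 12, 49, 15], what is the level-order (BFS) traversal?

Tree insertion order: [29, 3, 18, 7, 30, 44, 12, 49, 15]
Tree (level-order array): [29, 3, 30, None, 18, None, 44, 7, None, None, 49, None, 12, None, None, None, 15]
BFS from the root, enqueuing left then right child of each popped node:
  queue [29] -> pop 29, enqueue [3, 30], visited so far: [29]
  queue [3, 30] -> pop 3, enqueue [18], visited so far: [29, 3]
  queue [30, 18] -> pop 30, enqueue [44], visited so far: [29, 3, 30]
  queue [18, 44] -> pop 18, enqueue [7], visited so far: [29, 3, 30, 18]
  queue [44, 7] -> pop 44, enqueue [49], visited so far: [29, 3, 30, 18, 44]
  queue [7, 49] -> pop 7, enqueue [12], visited so far: [29, 3, 30, 18, 44, 7]
  queue [49, 12] -> pop 49, enqueue [none], visited so far: [29, 3, 30, 18, 44, 7, 49]
  queue [12] -> pop 12, enqueue [15], visited so far: [29, 3, 30, 18, 44, 7, 49, 12]
  queue [15] -> pop 15, enqueue [none], visited so far: [29, 3, 30, 18, 44, 7, 49, 12, 15]
Result: [29, 3, 30, 18, 44, 7, 49, 12, 15]


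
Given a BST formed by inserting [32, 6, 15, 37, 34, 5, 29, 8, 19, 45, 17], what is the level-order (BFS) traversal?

Tree insertion order: [32, 6, 15, 37, 34, 5, 29, 8, 19, 45, 17]
Tree (level-order array): [32, 6, 37, 5, 15, 34, 45, None, None, 8, 29, None, None, None, None, None, None, 19, None, 17]
BFS from the root, enqueuing left then right child of each popped node:
  queue [32] -> pop 32, enqueue [6, 37], visited so far: [32]
  queue [6, 37] -> pop 6, enqueue [5, 15], visited so far: [32, 6]
  queue [37, 5, 15] -> pop 37, enqueue [34, 45], visited so far: [32, 6, 37]
  queue [5, 15, 34, 45] -> pop 5, enqueue [none], visited so far: [32, 6, 37, 5]
  queue [15, 34, 45] -> pop 15, enqueue [8, 29], visited so far: [32, 6, 37, 5, 15]
  queue [34, 45, 8, 29] -> pop 34, enqueue [none], visited so far: [32, 6, 37, 5, 15, 34]
  queue [45, 8, 29] -> pop 45, enqueue [none], visited so far: [32, 6, 37, 5, 15, 34, 45]
  queue [8, 29] -> pop 8, enqueue [none], visited so far: [32, 6, 37, 5, 15, 34, 45, 8]
  queue [29] -> pop 29, enqueue [19], visited so far: [32, 6, 37, 5, 15, 34, 45, 8, 29]
  queue [19] -> pop 19, enqueue [17], visited so far: [32, 6, 37, 5, 15, 34, 45, 8, 29, 19]
  queue [17] -> pop 17, enqueue [none], visited so far: [32, 6, 37, 5, 15, 34, 45, 8, 29, 19, 17]
Result: [32, 6, 37, 5, 15, 34, 45, 8, 29, 19, 17]


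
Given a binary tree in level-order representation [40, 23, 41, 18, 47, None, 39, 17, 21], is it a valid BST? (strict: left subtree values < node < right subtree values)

Level-order array: [40, 23, 41, 18, 47, None, 39, 17, 21]
Validate using subtree bounds (lo, hi): at each node, require lo < value < hi,
then recurse left with hi=value and right with lo=value.
Preorder trace (stopping at first violation):
  at node 40 with bounds (-inf, +inf): OK
  at node 23 with bounds (-inf, 40): OK
  at node 18 with bounds (-inf, 23): OK
  at node 17 with bounds (-inf, 18): OK
  at node 21 with bounds (18, 23): OK
  at node 47 with bounds (23, 40): VIOLATION
Node 47 violates its bound: not (23 < 47 < 40).
Result: Not a valid BST


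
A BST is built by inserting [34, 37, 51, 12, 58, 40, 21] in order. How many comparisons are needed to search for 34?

Search path for 34: 34
Found: True
Comparisons: 1


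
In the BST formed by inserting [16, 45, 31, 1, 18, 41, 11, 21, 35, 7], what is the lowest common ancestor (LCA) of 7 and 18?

Tree insertion order: [16, 45, 31, 1, 18, 41, 11, 21, 35, 7]
Tree (level-order array): [16, 1, 45, None, 11, 31, None, 7, None, 18, 41, None, None, None, 21, 35]
In a BST, the LCA of p=7, q=18 is the first node v on the
root-to-leaf path with p <= v <= q (go left if both < v, right if both > v).
Walk from root:
  at 16: 7 <= 16 <= 18, this is the LCA
LCA = 16


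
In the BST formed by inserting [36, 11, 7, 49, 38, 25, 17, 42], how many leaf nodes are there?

Tree built from: [36, 11, 7, 49, 38, 25, 17, 42]
Tree (level-order array): [36, 11, 49, 7, 25, 38, None, None, None, 17, None, None, 42]
Rule: A leaf has 0 children.
Per-node child counts:
  node 36: 2 child(ren)
  node 11: 2 child(ren)
  node 7: 0 child(ren)
  node 25: 1 child(ren)
  node 17: 0 child(ren)
  node 49: 1 child(ren)
  node 38: 1 child(ren)
  node 42: 0 child(ren)
Matching nodes: [7, 17, 42]
Count of leaf nodes: 3


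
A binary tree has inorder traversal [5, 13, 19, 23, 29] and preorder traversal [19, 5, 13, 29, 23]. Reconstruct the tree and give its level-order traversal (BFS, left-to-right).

Inorder:  [5, 13, 19, 23, 29]
Preorder: [19, 5, 13, 29, 23]
Algorithm: preorder visits root first, so consume preorder in order;
for each root, split the current inorder slice at that value into
left-subtree inorder and right-subtree inorder, then recurse.
Recursive splits:
  root=19; inorder splits into left=[5, 13], right=[23, 29]
  root=5; inorder splits into left=[], right=[13]
  root=13; inorder splits into left=[], right=[]
  root=29; inorder splits into left=[23], right=[]
  root=23; inorder splits into left=[], right=[]
Reconstructed level-order: [19, 5, 29, 13, 23]


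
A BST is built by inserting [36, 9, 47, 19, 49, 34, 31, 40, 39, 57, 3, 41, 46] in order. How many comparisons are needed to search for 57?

Search path for 57: 36 -> 47 -> 49 -> 57
Found: True
Comparisons: 4


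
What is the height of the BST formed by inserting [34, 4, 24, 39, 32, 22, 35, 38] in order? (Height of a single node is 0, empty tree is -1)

Insertion order: [34, 4, 24, 39, 32, 22, 35, 38]
Tree (level-order array): [34, 4, 39, None, 24, 35, None, 22, 32, None, 38]
Compute height bottom-up (empty subtree = -1):
  height(22) = 1 + max(-1, -1) = 0
  height(32) = 1 + max(-1, -1) = 0
  height(24) = 1 + max(0, 0) = 1
  height(4) = 1 + max(-1, 1) = 2
  height(38) = 1 + max(-1, -1) = 0
  height(35) = 1 + max(-1, 0) = 1
  height(39) = 1 + max(1, -1) = 2
  height(34) = 1 + max(2, 2) = 3
Height = 3


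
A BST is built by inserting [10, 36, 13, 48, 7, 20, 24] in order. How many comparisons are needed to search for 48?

Search path for 48: 10 -> 36 -> 48
Found: True
Comparisons: 3


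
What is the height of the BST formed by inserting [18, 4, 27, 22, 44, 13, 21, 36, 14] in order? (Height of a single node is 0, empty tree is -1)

Insertion order: [18, 4, 27, 22, 44, 13, 21, 36, 14]
Tree (level-order array): [18, 4, 27, None, 13, 22, 44, None, 14, 21, None, 36]
Compute height bottom-up (empty subtree = -1):
  height(14) = 1 + max(-1, -1) = 0
  height(13) = 1 + max(-1, 0) = 1
  height(4) = 1 + max(-1, 1) = 2
  height(21) = 1 + max(-1, -1) = 0
  height(22) = 1 + max(0, -1) = 1
  height(36) = 1 + max(-1, -1) = 0
  height(44) = 1 + max(0, -1) = 1
  height(27) = 1 + max(1, 1) = 2
  height(18) = 1 + max(2, 2) = 3
Height = 3


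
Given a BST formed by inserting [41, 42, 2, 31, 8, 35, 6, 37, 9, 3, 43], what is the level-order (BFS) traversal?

Tree insertion order: [41, 42, 2, 31, 8, 35, 6, 37, 9, 3, 43]
Tree (level-order array): [41, 2, 42, None, 31, None, 43, 8, 35, None, None, 6, 9, None, 37, 3]
BFS from the root, enqueuing left then right child of each popped node:
  queue [41] -> pop 41, enqueue [2, 42], visited so far: [41]
  queue [2, 42] -> pop 2, enqueue [31], visited so far: [41, 2]
  queue [42, 31] -> pop 42, enqueue [43], visited so far: [41, 2, 42]
  queue [31, 43] -> pop 31, enqueue [8, 35], visited so far: [41, 2, 42, 31]
  queue [43, 8, 35] -> pop 43, enqueue [none], visited so far: [41, 2, 42, 31, 43]
  queue [8, 35] -> pop 8, enqueue [6, 9], visited so far: [41, 2, 42, 31, 43, 8]
  queue [35, 6, 9] -> pop 35, enqueue [37], visited so far: [41, 2, 42, 31, 43, 8, 35]
  queue [6, 9, 37] -> pop 6, enqueue [3], visited so far: [41, 2, 42, 31, 43, 8, 35, 6]
  queue [9, 37, 3] -> pop 9, enqueue [none], visited so far: [41, 2, 42, 31, 43, 8, 35, 6, 9]
  queue [37, 3] -> pop 37, enqueue [none], visited so far: [41, 2, 42, 31, 43, 8, 35, 6, 9, 37]
  queue [3] -> pop 3, enqueue [none], visited so far: [41, 2, 42, 31, 43, 8, 35, 6, 9, 37, 3]
Result: [41, 2, 42, 31, 43, 8, 35, 6, 9, 37, 3]


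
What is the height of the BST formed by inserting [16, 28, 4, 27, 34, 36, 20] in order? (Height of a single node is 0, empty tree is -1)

Insertion order: [16, 28, 4, 27, 34, 36, 20]
Tree (level-order array): [16, 4, 28, None, None, 27, 34, 20, None, None, 36]
Compute height bottom-up (empty subtree = -1):
  height(4) = 1 + max(-1, -1) = 0
  height(20) = 1 + max(-1, -1) = 0
  height(27) = 1 + max(0, -1) = 1
  height(36) = 1 + max(-1, -1) = 0
  height(34) = 1 + max(-1, 0) = 1
  height(28) = 1 + max(1, 1) = 2
  height(16) = 1 + max(0, 2) = 3
Height = 3


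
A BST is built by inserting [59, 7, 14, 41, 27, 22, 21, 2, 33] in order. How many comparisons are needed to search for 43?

Search path for 43: 59 -> 7 -> 14 -> 41
Found: False
Comparisons: 4


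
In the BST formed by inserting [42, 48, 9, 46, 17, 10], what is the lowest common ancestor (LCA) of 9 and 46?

Tree insertion order: [42, 48, 9, 46, 17, 10]
Tree (level-order array): [42, 9, 48, None, 17, 46, None, 10]
In a BST, the LCA of p=9, q=46 is the first node v on the
root-to-leaf path with p <= v <= q (go left if both < v, right if both > v).
Walk from root:
  at 42: 9 <= 42 <= 46, this is the LCA
LCA = 42


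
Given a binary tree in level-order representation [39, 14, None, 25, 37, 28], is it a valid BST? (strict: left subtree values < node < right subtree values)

Level-order array: [39, 14, None, 25, 37, 28]
Validate using subtree bounds (lo, hi): at each node, require lo < value < hi,
then recurse left with hi=value and right with lo=value.
Preorder trace (stopping at first violation):
  at node 39 with bounds (-inf, +inf): OK
  at node 14 with bounds (-inf, 39): OK
  at node 25 with bounds (-inf, 14): VIOLATION
Node 25 violates its bound: not (-inf < 25 < 14).
Result: Not a valid BST


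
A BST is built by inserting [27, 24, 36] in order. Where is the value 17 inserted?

Starting tree (level order): [27, 24, 36]
Insertion path: 27 -> 24
Result: insert 17 as left child of 24
Final tree (level order): [27, 24, 36, 17]


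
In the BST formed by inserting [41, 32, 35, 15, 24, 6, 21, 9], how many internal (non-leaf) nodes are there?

Tree built from: [41, 32, 35, 15, 24, 6, 21, 9]
Tree (level-order array): [41, 32, None, 15, 35, 6, 24, None, None, None, 9, 21]
Rule: An internal node has at least one child.
Per-node child counts:
  node 41: 1 child(ren)
  node 32: 2 child(ren)
  node 15: 2 child(ren)
  node 6: 1 child(ren)
  node 9: 0 child(ren)
  node 24: 1 child(ren)
  node 21: 0 child(ren)
  node 35: 0 child(ren)
Matching nodes: [41, 32, 15, 6, 24]
Count of internal (non-leaf) nodes: 5


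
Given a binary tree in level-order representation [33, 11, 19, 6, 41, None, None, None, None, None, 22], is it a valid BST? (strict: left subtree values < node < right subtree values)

Level-order array: [33, 11, 19, 6, 41, None, None, None, None, None, 22]
Validate using subtree bounds (lo, hi): at each node, require lo < value < hi,
then recurse left with hi=value and right with lo=value.
Preorder trace (stopping at first violation):
  at node 33 with bounds (-inf, +inf): OK
  at node 11 with bounds (-inf, 33): OK
  at node 6 with bounds (-inf, 11): OK
  at node 41 with bounds (11, 33): VIOLATION
Node 41 violates its bound: not (11 < 41 < 33).
Result: Not a valid BST


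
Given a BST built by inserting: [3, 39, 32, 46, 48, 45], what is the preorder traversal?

Tree insertion order: [3, 39, 32, 46, 48, 45]
Tree (level-order array): [3, None, 39, 32, 46, None, None, 45, 48]
Preorder traversal: [3, 39, 32, 46, 45, 48]


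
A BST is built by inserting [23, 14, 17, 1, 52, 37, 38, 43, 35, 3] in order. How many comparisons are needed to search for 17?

Search path for 17: 23 -> 14 -> 17
Found: True
Comparisons: 3


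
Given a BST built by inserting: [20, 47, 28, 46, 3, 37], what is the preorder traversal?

Tree insertion order: [20, 47, 28, 46, 3, 37]
Tree (level-order array): [20, 3, 47, None, None, 28, None, None, 46, 37]
Preorder traversal: [20, 3, 47, 28, 46, 37]


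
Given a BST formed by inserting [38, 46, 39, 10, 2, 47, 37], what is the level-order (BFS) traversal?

Tree insertion order: [38, 46, 39, 10, 2, 47, 37]
Tree (level-order array): [38, 10, 46, 2, 37, 39, 47]
BFS from the root, enqueuing left then right child of each popped node:
  queue [38] -> pop 38, enqueue [10, 46], visited so far: [38]
  queue [10, 46] -> pop 10, enqueue [2, 37], visited so far: [38, 10]
  queue [46, 2, 37] -> pop 46, enqueue [39, 47], visited so far: [38, 10, 46]
  queue [2, 37, 39, 47] -> pop 2, enqueue [none], visited so far: [38, 10, 46, 2]
  queue [37, 39, 47] -> pop 37, enqueue [none], visited so far: [38, 10, 46, 2, 37]
  queue [39, 47] -> pop 39, enqueue [none], visited so far: [38, 10, 46, 2, 37, 39]
  queue [47] -> pop 47, enqueue [none], visited so far: [38, 10, 46, 2, 37, 39, 47]
Result: [38, 10, 46, 2, 37, 39, 47]


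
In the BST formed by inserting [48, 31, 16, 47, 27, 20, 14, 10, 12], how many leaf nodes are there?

Tree built from: [48, 31, 16, 47, 27, 20, 14, 10, 12]
Tree (level-order array): [48, 31, None, 16, 47, 14, 27, None, None, 10, None, 20, None, None, 12]
Rule: A leaf has 0 children.
Per-node child counts:
  node 48: 1 child(ren)
  node 31: 2 child(ren)
  node 16: 2 child(ren)
  node 14: 1 child(ren)
  node 10: 1 child(ren)
  node 12: 0 child(ren)
  node 27: 1 child(ren)
  node 20: 0 child(ren)
  node 47: 0 child(ren)
Matching nodes: [12, 20, 47]
Count of leaf nodes: 3


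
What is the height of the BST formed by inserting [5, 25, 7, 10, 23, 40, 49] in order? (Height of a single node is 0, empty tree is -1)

Insertion order: [5, 25, 7, 10, 23, 40, 49]
Tree (level-order array): [5, None, 25, 7, 40, None, 10, None, 49, None, 23]
Compute height bottom-up (empty subtree = -1):
  height(23) = 1 + max(-1, -1) = 0
  height(10) = 1 + max(-1, 0) = 1
  height(7) = 1 + max(-1, 1) = 2
  height(49) = 1 + max(-1, -1) = 0
  height(40) = 1 + max(-1, 0) = 1
  height(25) = 1 + max(2, 1) = 3
  height(5) = 1 + max(-1, 3) = 4
Height = 4


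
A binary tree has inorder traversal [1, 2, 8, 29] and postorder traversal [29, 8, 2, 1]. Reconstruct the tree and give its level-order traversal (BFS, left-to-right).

Inorder:   [1, 2, 8, 29]
Postorder: [29, 8, 2, 1]
Algorithm: postorder visits root last, so walk postorder right-to-left;
each value is the root of the current inorder slice — split it at that
value, recurse on the right subtree first, then the left.
Recursive splits:
  root=1; inorder splits into left=[], right=[2, 8, 29]
  root=2; inorder splits into left=[], right=[8, 29]
  root=8; inorder splits into left=[], right=[29]
  root=29; inorder splits into left=[], right=[]
Reconstructed level-order: [1, 2, 8, 29]


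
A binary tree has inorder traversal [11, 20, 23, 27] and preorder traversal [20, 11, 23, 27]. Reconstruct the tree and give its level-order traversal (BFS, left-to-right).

Inorder:  [11, 20, 23, 27]
Preorder: [20, 11, 23, 27]
Algorithm: preorder visits root first, so consume preorder in order;
for each root, split the current inorder slice at that value into
left-subtree inorder and right-subtree inorder, then recurse.
Recursive splits:
  root=20; inorder splits into left=[11], right=[23, 27]
  root=11; inorder splits into left=[], right=[]
  root=23; inorder splits into left=[], right=[27]
  root=27; inorder splits into left=[], right=[]
Reconstructed level-order: [20, 11, 23, 27]


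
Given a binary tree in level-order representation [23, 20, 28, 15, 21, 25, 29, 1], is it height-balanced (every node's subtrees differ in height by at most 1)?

Tree (level-order array): [23, 20, 28, 15, 21, 25, 29, 1]
Definition: a tree is height-balanced if, at every node, |h(left) - h(right)| <= 1 (empty subtree has height -1).
Bottom-up per-node check:
  node 1: h_left=-1, h_right=-1, diff=0 [OK], height=0
  node 15: h_left=0, h_right=-1, diff=1 [OK], height=1
  node 21: h_left=-1, h_right=-1, diff=0 [OK], height=0
  node 20: h_left=1, h_right=0, diff=1 [OK], height=2
  node 25: h_left=-1, h_right=-1, diff=0 [OK], height=0
  node 29: h_left=-1, h_right=-1, diff=0 [OK], height=0
  node 28: h_left=0, h_right=0, diff=0 [OK], height=1
  node 23: h_left=2, h_right=1, diff=1 [OK], height=3
All nodes satisfy the balance condition.
Result: Balanced
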